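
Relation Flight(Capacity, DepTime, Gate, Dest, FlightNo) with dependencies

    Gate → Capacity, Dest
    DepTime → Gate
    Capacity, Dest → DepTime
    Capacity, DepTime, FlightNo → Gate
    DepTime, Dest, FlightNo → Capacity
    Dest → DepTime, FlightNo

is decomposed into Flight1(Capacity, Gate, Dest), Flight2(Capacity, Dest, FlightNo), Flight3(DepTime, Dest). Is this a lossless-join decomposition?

Chase test. Columns are Capacity, DepTime, Gate, Dest, FlightNo; row i has aⱼ where attribute j ∈ Flighti, else bᵢⱼ.
Initial tableau (one row per fragment):
  row 1: a1 b12 a3 a4 b15
  row 2: a1 b22 b23 a4 a5
  row 3: b31 a2 b33 a4 b35
Rows 1 and 2 agree on Capacity, Dest; apply Capacity, Dest→DepTime and equate their DepTime entries.
Rows 1 and 2 agree on Dest; apply Dest→DepTime, FlightNo and equate their DepTime, FlightNo entries.
Rows 1 and 3 agree on Dest; apply Dest→DepTime, FlightNo and equate their DepTime, FlightNo entries.
Rows 1 and 2 agree on DepTime; apply DepTime→Gate and equate their Gate entries.
Rows 1 and 3 agree on DepTime; apply DepTime→Gate and equate their Gate entries.
Rows 1 and 3 agree on DepTime, Dest, FlightNo; apply DepTime, Dest, FlightNo→Capacity and equate their Capacity entries.
Row 1 is now all distinguished symbols — the join is lossless.

Yes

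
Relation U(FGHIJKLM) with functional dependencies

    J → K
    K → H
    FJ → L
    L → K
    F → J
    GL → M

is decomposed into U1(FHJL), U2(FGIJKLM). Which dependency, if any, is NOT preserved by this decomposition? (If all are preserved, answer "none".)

K → H

Check K → H: no single fragment contains all of {HK}, and the restricted closure of {K} across the fragments never reaches {H}.
J → K is preserved.
FJ → L is preserved.
L → K is preserved.
F → J is preserved.
GL → M is preserved.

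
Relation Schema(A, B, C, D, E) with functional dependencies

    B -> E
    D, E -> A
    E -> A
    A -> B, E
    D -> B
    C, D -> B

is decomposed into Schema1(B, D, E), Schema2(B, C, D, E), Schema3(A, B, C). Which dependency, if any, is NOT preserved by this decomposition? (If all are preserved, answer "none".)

none

B → E lies within Schema1.
D, E → A: restricted closure across fragments reaches A.
E → A: restricted closure across fragments reaches A.
A → B, E: restricted closure across fragments reaches B, E.
D → B lies within Schema1.
C, D → B lies within Schema2.
Every dependency is enforceable on the fragments, so the decomposition is dependency-preserving.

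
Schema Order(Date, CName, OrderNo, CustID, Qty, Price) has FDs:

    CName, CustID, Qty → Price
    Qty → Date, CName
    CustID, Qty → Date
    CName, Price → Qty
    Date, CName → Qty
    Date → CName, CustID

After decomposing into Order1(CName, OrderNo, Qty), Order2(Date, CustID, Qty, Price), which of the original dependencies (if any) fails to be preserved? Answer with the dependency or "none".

Check CName, Price → Qty: no single fragment contains all of {CName, Qty, Price}, and the restricted closure of {CName, Price} across the fragments never reaches {Qty}.
CName, CustID, Qty → Price is preserved.
Qty → Date, CName is preserved.
CustID, Qty → Date is preserved.
Date, CName → Qty is preserved.
Date → CName, CustID is preserved.

CName, Price → Qty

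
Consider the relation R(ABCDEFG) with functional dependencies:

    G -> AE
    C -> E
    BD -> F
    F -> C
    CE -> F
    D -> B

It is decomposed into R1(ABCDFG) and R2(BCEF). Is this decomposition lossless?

Common attributes: R1 ∩ R2 = {BCF}.
Closure of {BCF}: C → E applies, adding E. So (BCF)⁺ = {BCEF}.
This closure contains every attribute of R2, so R1 ∩ R2 → R2. The join is lossless.

Yes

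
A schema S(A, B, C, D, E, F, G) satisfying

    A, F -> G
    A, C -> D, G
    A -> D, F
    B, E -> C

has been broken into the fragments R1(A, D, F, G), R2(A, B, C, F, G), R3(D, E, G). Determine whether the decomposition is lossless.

Chase test. Columns are A, B, C, D, E, F, G; row i has aⱼ where attribute j ∈ Ri, else bᵢⱼ.
Initial tableau (one row per fragment):
  row 1: a1 b12 b13 a4 b15 a6 a7
  row 2: a1 a2 a3 b24 b25 a6 a7
  row 3: b31 b32 b33 a4 a5 b36 a7
Rows 1 and 2 agree on A; apply A→D, F and equate their D, F entries.
No row becomes fully distinguished — the join is lossy.

No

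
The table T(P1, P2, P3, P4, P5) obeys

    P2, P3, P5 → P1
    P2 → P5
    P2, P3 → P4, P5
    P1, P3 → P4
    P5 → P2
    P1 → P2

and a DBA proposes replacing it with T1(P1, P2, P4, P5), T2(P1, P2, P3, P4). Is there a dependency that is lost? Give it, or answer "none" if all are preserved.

none

P2, P3, P5 → P1: restricted closure across fragments reaches P1.
P2 → P5 lies within T1.
P2, P3 → P4, P5: restricted closure across fragments reaches P4, P5.
P1, P3 → P4 lies within T2.
P5 → P2 lies within T1.
P1 → P2 lies within T1.
Every dependency is enforceable on the fragments, so the decomposition is dependency-preserving.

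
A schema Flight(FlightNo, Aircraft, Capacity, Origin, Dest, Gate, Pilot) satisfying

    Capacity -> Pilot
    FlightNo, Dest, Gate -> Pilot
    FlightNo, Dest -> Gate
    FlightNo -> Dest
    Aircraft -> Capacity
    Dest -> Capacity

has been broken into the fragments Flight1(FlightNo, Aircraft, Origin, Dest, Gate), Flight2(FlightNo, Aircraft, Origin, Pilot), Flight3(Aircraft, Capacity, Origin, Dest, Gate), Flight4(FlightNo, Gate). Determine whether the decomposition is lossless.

Yes

Chase test. Columns are FlightNo, Aircraft, Capacity, Origin, Dest, Gate, Pilot; row i has aⱼ where attribute j ∈ Flighti, else bᵢⱼ.
Initial tableau (one row per fragment):
  row 1: a1 a2 b13 a4 a5 a6 b17
  row 2: a1 a2 b23 a4 b25 b26 a7
  row 3: b31 a2 a3 a4 a5 a6 b37
  row 4: a1 b42 b43 b44 b45 a6 b47
Rows 1 and 2 agree on FlightNo; apply FlightNo→Dest and equate their Dest entries.
Rows 1 and 4 agree on FlightNo; apply FlightNo→Dest and equate their Dest entries.
Rows 1 and 2 agree on Aircraft; apply Aircraft→Capacity and equate their Capacity entries.
Rows 1 and 3 agree on Aircraft; apply Aircraft→Capacity and equate their Capacity entries.
Rows 1 and 4 agree on Dest; apply Dest→Capacity and equate their Capacity entries.
Rows 1 and 2 agree on Capacity; apply Capacity→Pilot and equate their Pilot entries.
Rows 1 and 3 agree on Capacity; apply Capacity→Pilot and equate their Pilot entries.
Rows 1 and 4 agree on Capacity; apply Capacity→Pilot and equate their Pilot entries.
Rows 1 and 2 agree on FlightNo, Dest; apply FlightNo, Dest→Gate and equate their Gate entries.
Row 1 is now all distinguished symbols — the join is lossless.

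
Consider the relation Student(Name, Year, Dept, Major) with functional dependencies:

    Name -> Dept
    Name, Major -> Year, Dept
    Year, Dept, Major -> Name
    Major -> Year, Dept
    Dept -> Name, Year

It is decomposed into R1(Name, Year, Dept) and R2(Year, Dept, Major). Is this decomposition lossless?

Yes

Common attributes: R1 ∩ R2 = {Year, Dept}.
Closure of {Year, Dept}: Dept → Name, Year applies, adding Name. So (Year, Dept)⁺ = {Name, Year, Dept}.
This closure contains every attribute of R1, so R1 ∩ R2 → R1. The join is lossless.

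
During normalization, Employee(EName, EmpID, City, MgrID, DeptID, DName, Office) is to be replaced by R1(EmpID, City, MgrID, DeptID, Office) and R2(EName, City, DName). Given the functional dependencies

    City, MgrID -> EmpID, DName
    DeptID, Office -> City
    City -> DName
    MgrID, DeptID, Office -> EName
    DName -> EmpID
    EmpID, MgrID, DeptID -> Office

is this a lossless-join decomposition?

Common attributes: R1 ∩ R2 = {City}.
Closure of {City}: City → DName applies, adding DName; DName → EmpID applies, adding EmpID. So (City)⁺ = {EmpID, City, DName}.
The closure contains neither all of R1 = {EmpID, City, MgrID, DeptID, Office} nor all of R2 = {EName, City, DName}, so the common attributes are not a superkey of either fragment. The join is lossy.

No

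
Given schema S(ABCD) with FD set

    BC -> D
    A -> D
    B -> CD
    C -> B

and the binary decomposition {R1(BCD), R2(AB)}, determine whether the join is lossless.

Common attributes: R1 ∩ R2 = {B}.
Closure of {B}: B → CD applies, adding CD. So (B)⁺ = {BCD}.
This closure contains every attribute of R1, so R1 ∩ R2 → R1. The join is lossless.

Yes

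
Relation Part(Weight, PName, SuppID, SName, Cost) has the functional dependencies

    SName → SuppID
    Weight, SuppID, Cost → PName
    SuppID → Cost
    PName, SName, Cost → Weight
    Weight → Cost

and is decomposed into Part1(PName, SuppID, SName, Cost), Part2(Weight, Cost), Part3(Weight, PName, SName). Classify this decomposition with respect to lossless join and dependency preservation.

lossless but not dependency-preserving

Lossless test (chase): Rows 1 and 3 agree on SName; apply SName→SuppID and equate their SuppID entries. Rows 1 and 3 agree on SuppID; apply SuppID→Cost and equate their Cost entries. Rows 1 and 3 agree on PName, SName, Cost; apply PName, SName, Cost→Weight and equate their Weight entries. Row 1 is now all distinguished symbols — the join is lossless.
Dependency preservation: the restricted closure of {Weight, SuppID, Cost} across the fragments never reaches {PName}, so Weight, SuppID, Cost → PName cannot be enforced without a join — not preserved.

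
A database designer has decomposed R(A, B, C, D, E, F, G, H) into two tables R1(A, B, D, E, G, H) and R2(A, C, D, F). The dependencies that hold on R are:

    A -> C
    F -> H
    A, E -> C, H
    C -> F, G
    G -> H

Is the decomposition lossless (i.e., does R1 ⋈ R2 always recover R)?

Common attributes: R1 ∩ R2 = {A, D}.
Closure of {A, D}: A → C applies, adding C; C → F, G applies, adding F, G; G → H applies, adding H. So (A, D)⁺ = {A, C, D, F, G, H}.
This closure contains every attribute of R2, so R1 ∩ R2 → R2. The join is lossless.

Yes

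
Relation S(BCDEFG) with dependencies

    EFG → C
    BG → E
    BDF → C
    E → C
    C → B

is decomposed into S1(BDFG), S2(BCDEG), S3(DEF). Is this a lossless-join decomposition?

Yes

Chase test. Columns are BCDEFG; row i has aⱼ where attribute j ∈ Si, else bᵢⱼ.
Initial tableau (one row per fragment):
  row 1: a1 b12 a3 b14 a5 a6
  row 2: a1 a2 a3 a4 b25 a6
  row 3: b31 b32 a3 a4 a5 b36
Rows 1 and 2 agree on BG; apply BG→E and equate their E entries.
Rows 1 and 2 agree on E; apply E→C and equate their C entries.
Rows 1 and 3 agree on E; apply E→C and equate their C entries.
Rows 1 and 3 agree on C; apply C→B and equate their B entries.
Row 1 is now all distinguished symbols — the join is lossless.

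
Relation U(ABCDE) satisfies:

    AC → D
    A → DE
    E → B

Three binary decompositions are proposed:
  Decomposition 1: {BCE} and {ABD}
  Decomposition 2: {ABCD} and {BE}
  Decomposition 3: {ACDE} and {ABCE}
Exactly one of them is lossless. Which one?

Decomposition 3

Decomposition 1: common = {B}, closure = {B} → lossy.
Decomposition 2: common = {B}, closure = {B} → lossy.
Decomposition 3: common = {ACE}, closure = {ABCDE} → lossless.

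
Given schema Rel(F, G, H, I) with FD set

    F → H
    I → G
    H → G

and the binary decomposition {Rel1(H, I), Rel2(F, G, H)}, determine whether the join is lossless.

Common attributes: Rel1 ∩ Rel2 = {H}.
Closure of {H}: H → G applies, adding G. So (H)⁺ = {G, H}.
The closure contains neither all of Rel1 = {H, I} nor all of Rel2 = {F, G, H}, so the common attributes are not a superkey of either fragment. The join is lossy.

No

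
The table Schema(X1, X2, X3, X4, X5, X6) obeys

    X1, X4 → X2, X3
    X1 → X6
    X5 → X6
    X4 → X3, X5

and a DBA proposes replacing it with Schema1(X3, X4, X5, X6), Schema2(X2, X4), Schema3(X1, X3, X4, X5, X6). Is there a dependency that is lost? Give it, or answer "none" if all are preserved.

X1, X4 → X2, X3

Check X1, X4 → X2, X3: no single fragment contains all of {X1, X2, X3, X4}, and the restricted closure of {X1, X4} across the fragments never reaches {X2, X3}.
X1 → X6 is preserved.
X5 → X6 is preserved.
X4 → X3, X5 is preserved.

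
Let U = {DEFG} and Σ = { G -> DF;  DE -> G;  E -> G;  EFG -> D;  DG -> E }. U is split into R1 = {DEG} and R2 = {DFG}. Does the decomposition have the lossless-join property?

Yes

Common attributes: R1 ∩ R2 = {DG}.
Closure of {DG}: G → DF applies, adding F; DG → E applies, adding E. So (DG)⁺ = {DEFG}.
This closure contains every attribute of R1, so R1 ∩ R2 → R1. The join is lossless.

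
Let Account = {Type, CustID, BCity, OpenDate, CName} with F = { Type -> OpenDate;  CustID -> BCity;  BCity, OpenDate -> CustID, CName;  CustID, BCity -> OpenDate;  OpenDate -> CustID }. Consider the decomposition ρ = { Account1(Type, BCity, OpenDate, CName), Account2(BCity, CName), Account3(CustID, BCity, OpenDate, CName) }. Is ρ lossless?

Yes

Chase test. Columns are Type, CustID, BCity, OpenDate, CName; row i has aⱼ where attribute j ∈ Accounti, else bᵢⱼ.
Initial tableau (one row per fragment):
  row 1: a1 b12 a3 a4 a5
  row 2: b21 b22 a3 b24 a5
  row 3: b31 a2 a3 a4 a5
Rows 1 and 3 agree on BCity, OpenDate; apply BCity, OpenDate→CustID, CName and equate their CustID, CName entries.
Row 1 is now all distinguished symbols — the join is lossless.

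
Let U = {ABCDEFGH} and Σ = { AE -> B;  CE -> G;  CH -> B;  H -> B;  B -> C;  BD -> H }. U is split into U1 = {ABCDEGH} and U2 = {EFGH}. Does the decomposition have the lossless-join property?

No

Common attributes: U1 ∩ U2 = {EGH}.
Closure of {EGH}: H → B applies, adding B; B → C applies, adding C. So (EGH)⁺ = {BCEGH}.
The closure contains neither all of U1 = {ABCDEGH} nor all of U2 = {EFGH}, so the common attributes are not a superkey of either fragment. The join is lossy.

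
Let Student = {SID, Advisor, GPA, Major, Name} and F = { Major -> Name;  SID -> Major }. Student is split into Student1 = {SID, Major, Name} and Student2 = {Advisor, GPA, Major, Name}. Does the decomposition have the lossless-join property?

Common attributes: Student1 ∩ Student2 = {Major, Name}.
No dependency enlarges {Major, Name}, so (Major, Name)⁺ = {Major, Name}.
The closure contains neither all of Student1 = {SID, Major, Name} nor all of Student2 = {Advisor, GPA, Major, Name}, so the common attributes are not a superkey of either fragment. The join is lossy.

No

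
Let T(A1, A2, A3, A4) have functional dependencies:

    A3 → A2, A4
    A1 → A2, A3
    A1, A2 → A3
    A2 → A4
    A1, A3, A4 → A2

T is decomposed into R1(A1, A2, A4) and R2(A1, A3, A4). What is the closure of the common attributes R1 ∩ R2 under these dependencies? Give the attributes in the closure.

A1, A2, A3, A4

R1 ∩ R2 = {A1, A4}.
A1 → A2, A3 applies, adding A2, A3
Closure: {A1, A2, A3, A4}.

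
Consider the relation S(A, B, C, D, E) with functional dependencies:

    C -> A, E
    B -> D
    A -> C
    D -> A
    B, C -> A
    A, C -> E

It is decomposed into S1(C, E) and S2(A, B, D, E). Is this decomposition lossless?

No

Common attributes: S1 ∩ S2 = {E}.
No dependency enlarges {E}, so (E)⁺ = {E}.
The closure contains neither all of S1 = {C, E} nor all of S2 = {A, B, D, E}, so the common attributes are not a superkey of either fragment. The join is lossy.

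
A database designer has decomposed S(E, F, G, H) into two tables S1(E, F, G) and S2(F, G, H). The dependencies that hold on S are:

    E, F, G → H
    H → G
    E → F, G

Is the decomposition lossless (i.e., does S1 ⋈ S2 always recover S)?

No

Common attributes: S1 ∩ S2 = {F, G}.
No dependency enlarges {F, G}, so (F, G)⁺ = {F, G}.
The closure contains neither all of S1 = {E, F, G} nor all of S2 = {F, G, H}, so the common attributes are not a superkey of either fragment. The join is lossy.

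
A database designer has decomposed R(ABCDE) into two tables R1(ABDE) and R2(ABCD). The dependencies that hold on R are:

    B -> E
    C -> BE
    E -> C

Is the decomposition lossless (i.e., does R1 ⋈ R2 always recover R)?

Yes

Common attributes: R1 ∩ R2 = {ABD}.
Closure of {ABD}: B → E applies, adding E; E → C applies, adding C. So (ABD)⁺ = {ABCDE}.
This closure contains every attribute of R1, so R1 ∩ R2 → R1. The join is lossless.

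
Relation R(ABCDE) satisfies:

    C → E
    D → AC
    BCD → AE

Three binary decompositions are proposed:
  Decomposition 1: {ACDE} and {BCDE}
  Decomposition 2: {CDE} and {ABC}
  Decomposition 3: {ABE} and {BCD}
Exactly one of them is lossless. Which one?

Decomposition 1

Decomposition 1: common = {CDE}, closure = {ACDE} → lossless.
Decomposition 2: common = {C}, closure = {CE} → lossy.
Decomposition 3: common = {B}, closure = {B} → lossy.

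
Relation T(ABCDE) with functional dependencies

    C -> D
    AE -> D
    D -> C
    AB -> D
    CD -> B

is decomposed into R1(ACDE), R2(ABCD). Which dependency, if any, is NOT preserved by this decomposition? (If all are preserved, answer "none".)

C → D lies within R1.
AE → D lies within R1.
D → C lies within R1.
AB → D lies within R2.
CD → B lies within R2.
Every dependency is enforceable on the fragments, so the decomposition is dependency-preserving.

none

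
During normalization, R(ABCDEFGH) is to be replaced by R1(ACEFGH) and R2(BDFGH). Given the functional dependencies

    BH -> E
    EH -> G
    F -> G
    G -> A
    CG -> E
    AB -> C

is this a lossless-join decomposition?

Common attributes: R1 ∩ R2 = {FGH}.
Closure of {FGH}: G → A applies, adding A. So (FGH)⁺ = {AFGH}.
The closure contains neither all of R1 = {ACEFGH} nor all of R2 = {BDFGH}, so the common attributes are not a superkey of either fragment. The join is lossy.

No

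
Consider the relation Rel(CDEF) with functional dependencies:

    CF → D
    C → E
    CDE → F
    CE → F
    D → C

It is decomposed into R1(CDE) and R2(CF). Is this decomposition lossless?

Common attributes: R1 ∩ R2 = {C}.
Closure of {C}: C → E applies, adding E; CE → F applies, adding F; CF → D applies, adding D. So (C)⁺ = {CDEF}.
This closure contains every attribute of R1, so R1 ∩ R2 → R1. The join is lossless.

Yes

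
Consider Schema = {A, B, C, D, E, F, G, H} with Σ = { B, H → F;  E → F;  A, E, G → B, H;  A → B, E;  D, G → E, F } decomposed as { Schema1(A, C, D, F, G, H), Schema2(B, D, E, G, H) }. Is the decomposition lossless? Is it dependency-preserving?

lossy and not dependency-preserving

Lossless test: (D, G, H)⁺ = {D, E, F, G, H}, which is a superkey of neither fragment — lossy.
Dependency preservation: the restricted closure of {B, H} across the fragments never reaches {F}, so B, H → F cannot be enforced without a join — not preserved.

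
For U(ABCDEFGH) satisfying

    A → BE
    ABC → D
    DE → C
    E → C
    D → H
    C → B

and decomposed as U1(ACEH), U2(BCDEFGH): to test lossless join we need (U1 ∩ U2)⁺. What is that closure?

U1 ∩ U2 = {CEH}.
C → B applies, adding B
Closure: {BCEH}.

BCEH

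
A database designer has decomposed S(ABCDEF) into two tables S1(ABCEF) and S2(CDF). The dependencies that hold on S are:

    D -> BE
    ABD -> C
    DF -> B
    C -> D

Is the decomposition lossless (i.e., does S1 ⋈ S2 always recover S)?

Yes

Common attributes: S1 ∩ S2 = {CF}.
Closure of {CF}: C → D applies, adding D; D → BE applies, adding BE. So (CF)⁺ = {BCDEF}.
This closure contains every attribute of S2, so S1 ∩ S2 → S2. The join is lossless.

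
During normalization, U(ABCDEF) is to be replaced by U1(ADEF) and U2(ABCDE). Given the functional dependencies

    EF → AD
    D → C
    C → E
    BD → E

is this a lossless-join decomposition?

No

Common attributes: U1 ∩ U2 = {ADE}.
Closure of {ADE}: D → C applies, adding C. So (ADE)⁺ = {ACDE}.
The closure contains neither all of U1 = {ADEF} nor all of U2 = {ABCDE}, so the common attributes are not a superkey of either fragment. The join is lossy.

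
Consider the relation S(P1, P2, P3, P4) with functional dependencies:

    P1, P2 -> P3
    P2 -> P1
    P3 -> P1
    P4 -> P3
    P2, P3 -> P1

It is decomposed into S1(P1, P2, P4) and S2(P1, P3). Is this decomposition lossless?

Common attributes: S1 ∩ S2 = {P1}.
No dependency enlarges {P1}, so (P1)⁺ = {P1}.
The closure contains neither all of S1 = {P1, P2, P4} nor all of S2 = {P1, P3}, so the common attributes are not a superkey of either fragment. The join is lossy.

No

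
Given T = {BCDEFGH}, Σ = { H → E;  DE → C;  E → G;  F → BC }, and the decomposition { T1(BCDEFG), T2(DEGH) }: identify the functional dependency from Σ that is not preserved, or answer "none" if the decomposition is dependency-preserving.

H → E lies within T2.
DE → C lies within T1.
E → G lies within T1.
F → BC lies within T1.
Every dependency is enforceable on the fragments, so the decomposition is dependency-preserving.

none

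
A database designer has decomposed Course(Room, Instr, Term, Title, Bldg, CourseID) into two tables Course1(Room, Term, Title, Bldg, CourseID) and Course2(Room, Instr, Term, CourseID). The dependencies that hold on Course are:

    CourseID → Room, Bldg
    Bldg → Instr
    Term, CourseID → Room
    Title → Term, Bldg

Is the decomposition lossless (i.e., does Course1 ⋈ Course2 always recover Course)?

Yes

Common attributes: Course1 ∩ Course2 = {Room, Term, CourseID}.
Closure of {Room, Term, CourseID}: CourseID → Room, Bldg applies, adding Bldg; Bldg → Instr applies, adding Instr. So (Room, Term, CourseID)⁺ = {Room, Instr, Term, Bldg, CourseID}.
This closure contains every attribute of Course2, so Course1 ∩ Course2 → Course2. The join is lossless.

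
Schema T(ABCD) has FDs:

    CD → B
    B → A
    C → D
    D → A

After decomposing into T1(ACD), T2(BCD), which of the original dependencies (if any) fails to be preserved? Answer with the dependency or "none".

B → A

Check B → A: no single fragment contains all of {AB}, and the restricted closure of {B} across the fragments never reaches {A}.
CD → B is preserved.
C → D is preserved.
D → A is preserved.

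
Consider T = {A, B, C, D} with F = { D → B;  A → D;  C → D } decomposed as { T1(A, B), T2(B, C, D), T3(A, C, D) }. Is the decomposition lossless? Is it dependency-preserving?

Lossless test (chase): Rows 2 and 3 agree on D; apply D→B and equate their B entries. Rows 1 and 3 agree on A; apply A→D and equate their D entries. Row 3 is now all distinguished symbols — the join is lossless.
Dependency preservation: every FD's attributes lie within a single fragment, so each can be enforced locally — preserved.

lossless and dependency-preserving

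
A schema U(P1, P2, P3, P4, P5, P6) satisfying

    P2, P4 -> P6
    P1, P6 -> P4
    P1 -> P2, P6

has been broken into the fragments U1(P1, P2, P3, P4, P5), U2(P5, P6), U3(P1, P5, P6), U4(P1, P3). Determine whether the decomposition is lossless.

Yes

Chase test. Columns are P1, P2, P3, P4, P5, P6; row i has aⱼ where attribute j ∈ Ui, else bᵢⱼ.
Initial tableau (one row per fragment):
  row 1: a1 a2 a3 a4 a5 b16
  row 2: b21 b22 b23 b24 a5 a6
  row 3: a1 b32 b33 b34 a5 a6
  row 4: a1 b42 a3 b44 b45 b46
Rows 1 and 3 agree on P1; apply P1→P2, P6 and equate their P2, P6 entries.
Rows 1 and 4 agree on P1; apply P1→P2, P6 and equate their P2, P6 entries.
Rows 1 and 3 agree on P1, P6; apply P1, P6→P4 and equate their P4 entries.
Rows 1 and 4 agree on P1, P6; apply P1, P6→P4 and equate their P4 entries.
Row 1 is now all distinguished symbols — the join is lossless.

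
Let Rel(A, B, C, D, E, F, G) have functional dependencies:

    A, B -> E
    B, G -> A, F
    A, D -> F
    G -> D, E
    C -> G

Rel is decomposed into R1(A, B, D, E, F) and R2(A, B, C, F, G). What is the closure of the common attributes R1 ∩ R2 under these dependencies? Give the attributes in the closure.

A, B, E, F

R1 ∩ R2 = {A, B, F}.
A, B → E applies, adding E
Closure: {A, B, E, F}.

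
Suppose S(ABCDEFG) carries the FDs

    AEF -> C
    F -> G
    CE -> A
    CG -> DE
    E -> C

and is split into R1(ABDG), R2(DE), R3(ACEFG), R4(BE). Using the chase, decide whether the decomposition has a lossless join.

Chase test. Columns are ABCDEFG; row i has aⱼ where attribute j ∈ Ri, else bᵢⱼ.
Initial tableau (one row per fragment):
  row 1: a1 a2 b13 a4 b15 b16 a7
  row 2: b21 b22 b23 a4 a5 b26 b27
  row 3: a1 b32 a3 b34 a5 a6 a7
  row 4: b41 a2 b43 b44 a5 b46 b47
Rows 2 and 3 agree on E; apply E→C and equate their C entries.
Rows 2 and 4 agree on E; apply E→C and equate their C entries.
Rows 2 and 3 agree on CE; apply CE→A and equate their A entries.
Rows 2 and 4 agree on CE; apply CE→A and equate their A entries.
No row becomes fully distinguished — the join is lossy.

No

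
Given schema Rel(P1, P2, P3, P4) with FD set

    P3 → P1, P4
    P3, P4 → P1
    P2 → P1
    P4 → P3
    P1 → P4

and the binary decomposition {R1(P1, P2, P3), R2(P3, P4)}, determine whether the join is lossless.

Common attributes: R1 ∩ R2 = {P3}.
Closure of {P3}: P3 → P1, P4 applies, adding P1, P4. So (P3)⁺ = {P1, P3, P4}.
This closure contains every attribute of R2, so R1 ∩ R2 → R2. The join is lossless.

Yes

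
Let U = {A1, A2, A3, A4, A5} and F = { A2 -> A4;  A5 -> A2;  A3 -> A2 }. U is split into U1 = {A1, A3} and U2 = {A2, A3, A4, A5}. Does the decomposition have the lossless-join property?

Common attributes: U1 ∩ U2 = {A3}.
Closure of {A3}: A3 → A2 applies, adding A2; A2 → A4 applies, adding A4. So (A3)⁺ = {A2, A3, A4}.
The closure contains neither all of U1 = {A1, A3} nor all of U2 = {A2, A3, A4, A5}, so the common attributes are not a superkey of either fragment. The join is lossy.

No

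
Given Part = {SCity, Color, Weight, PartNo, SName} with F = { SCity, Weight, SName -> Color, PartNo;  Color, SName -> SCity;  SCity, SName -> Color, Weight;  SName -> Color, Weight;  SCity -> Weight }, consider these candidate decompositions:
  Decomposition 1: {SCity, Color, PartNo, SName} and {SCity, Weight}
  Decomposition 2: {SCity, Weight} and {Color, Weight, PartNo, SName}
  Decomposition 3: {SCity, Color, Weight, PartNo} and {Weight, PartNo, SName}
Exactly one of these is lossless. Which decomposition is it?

Decomposition 1

Decomposition 1: common = {SCity}, closure = {SCity, Weight} → lossless.
Decomposition 2: common = {Weight}, closure = {Weight} → lossy.
Decomposition 3: common = {Weight, PartNo}, closure = {Weight, PartNo} → lossy.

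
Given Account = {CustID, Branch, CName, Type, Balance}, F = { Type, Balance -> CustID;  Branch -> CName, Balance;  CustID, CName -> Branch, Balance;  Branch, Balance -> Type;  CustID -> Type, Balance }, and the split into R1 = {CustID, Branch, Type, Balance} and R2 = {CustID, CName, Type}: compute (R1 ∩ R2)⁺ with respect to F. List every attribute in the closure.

R1 ∩ R2 = {CustID, Type}.
CustID → Type, Balance applies, adding Balance
Closure: {CustID, Type, Balance}.

CustID, Type, Balance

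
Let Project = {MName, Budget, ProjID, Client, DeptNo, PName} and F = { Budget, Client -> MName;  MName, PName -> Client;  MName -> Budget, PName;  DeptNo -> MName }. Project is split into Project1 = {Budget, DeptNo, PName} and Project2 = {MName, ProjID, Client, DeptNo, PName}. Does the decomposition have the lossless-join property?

Yes

Common attributes: Project1 ∩ Project2 = {DeptNo, PName}.
Closure of {DeptNo, PName}: DeptNo → MName applies, adding MName; MName, PName → Client applies, adding Client; MName → Budget, PName applies, adding Budget. So (DeptNo, PName)⁺ = {MName, Budget, Client, DeptNo, PName}.
This closure contains every attribute of Project1, so Project1 ∩ Project2 → Project1. The join is lossless.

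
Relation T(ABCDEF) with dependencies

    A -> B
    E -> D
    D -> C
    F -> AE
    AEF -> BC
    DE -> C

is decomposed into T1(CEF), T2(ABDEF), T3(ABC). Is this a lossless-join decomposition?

Chase test. Columns are ABCDEF; row i has aⱼ where attribute j ∈ Ti, else bᵢⱼ.
Initial tableau (one row per fragment):
  row 1: b11 b12 a3 b14 a5 a6
  row 2: a1 a2 b23 a4 a5 a6
  row 3: a1 a2 a3 b34 b35 b36
Rows 1 and 2 agree on E; apply E→D and equate their D entries.
Rows 1 and 2 agree on D; apply D→C and equate their C entries.
Rows 1 and 2 agree on F; apply F→AE and equate their AE entries.
Rows 1 and 2 agree on AEF; apply AEF→BC and equate their BC entries.
Row 1 is now all distinguished symbols — the join is lossless.

Yes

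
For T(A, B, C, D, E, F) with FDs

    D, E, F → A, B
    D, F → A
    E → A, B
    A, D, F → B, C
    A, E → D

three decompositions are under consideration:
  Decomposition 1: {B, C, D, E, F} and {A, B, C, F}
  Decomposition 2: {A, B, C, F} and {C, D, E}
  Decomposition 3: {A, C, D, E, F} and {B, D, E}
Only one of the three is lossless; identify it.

Decomposition 1: common = {B, C, F}, closure = {B, C, F} → lossy.
Decomposition 2: common = {C}, closure = {C} → lossy.
Decomposition 3: common = {D, E}, closure = {A, B, D, E} → lossless.

Decomposition 3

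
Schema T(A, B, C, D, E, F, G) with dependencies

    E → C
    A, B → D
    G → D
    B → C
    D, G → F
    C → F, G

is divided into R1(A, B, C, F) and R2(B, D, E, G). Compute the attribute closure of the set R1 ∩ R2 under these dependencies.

R1 ∩ R2 = {B}.
B → C applies, adding C
C → F, G applies, adding F, G
G → D applies, adding D
Closure: {B, C, D, F, G}.

B, C, D, F, G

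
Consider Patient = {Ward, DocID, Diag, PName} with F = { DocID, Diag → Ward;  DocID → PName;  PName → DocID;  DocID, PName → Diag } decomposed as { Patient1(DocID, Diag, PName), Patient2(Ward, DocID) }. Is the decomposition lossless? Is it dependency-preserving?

Lossless test: (DocID)⁺ = {Ward, DocID, Diag, PName}, which contains all of one fragment — lossless.
Dependency preservation: DocID, Diag → Ward is not contained in any single fragment, but the restricted closure of its left-hand side across the fragments still reaches the right-hand side; the remaining FDs each lie inside some fragment. All dependencies are preserved.

lossless and dependency-preserving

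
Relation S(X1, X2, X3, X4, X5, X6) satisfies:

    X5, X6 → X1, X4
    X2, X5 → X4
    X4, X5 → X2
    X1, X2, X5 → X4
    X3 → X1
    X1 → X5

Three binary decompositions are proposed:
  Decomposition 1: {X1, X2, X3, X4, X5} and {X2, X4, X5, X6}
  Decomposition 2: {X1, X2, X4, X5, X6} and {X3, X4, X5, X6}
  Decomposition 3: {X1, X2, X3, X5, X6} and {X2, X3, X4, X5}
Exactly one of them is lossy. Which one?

Decomposition 1

Decomposition 1: common = {X2, X4, X5}, closure = {X2, X4, X5} → lossy.
Decomposition 2: common = {X4, X5, X6}, closure = {X1, X2, X4, X5, X6} → lossless.
Decomposition 3: common = {X2, X3, X5}, closure = {X1, X2, X3, X4, X5} → lossless.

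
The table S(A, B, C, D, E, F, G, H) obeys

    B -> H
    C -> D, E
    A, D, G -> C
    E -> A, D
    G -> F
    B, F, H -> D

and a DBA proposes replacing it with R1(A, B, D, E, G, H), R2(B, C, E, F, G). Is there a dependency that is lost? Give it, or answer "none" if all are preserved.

B, F, H -> D

Check B, F, H → D: no single fragment contains all of {B, D, F, H}, and the restricted closure of {B, F, H} across the fragments never reaches {D}.
B → H is preserved.
C → D, E is preserved.
A, D, G → C is preserved.
E → A, D is preserved.
G → F is preserved.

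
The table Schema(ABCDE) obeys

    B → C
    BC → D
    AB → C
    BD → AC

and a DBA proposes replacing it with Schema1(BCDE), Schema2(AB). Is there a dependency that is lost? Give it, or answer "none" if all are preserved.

none

B → C lies within Schema1.
BC → D lies within Schema1.
AB → C: restricted closure across fragments reaches C.
BD → AC: restricted closure across fragments reaches AC.
Every dependency is enforceable on the fragments, so the decomposition is dependency-preserving.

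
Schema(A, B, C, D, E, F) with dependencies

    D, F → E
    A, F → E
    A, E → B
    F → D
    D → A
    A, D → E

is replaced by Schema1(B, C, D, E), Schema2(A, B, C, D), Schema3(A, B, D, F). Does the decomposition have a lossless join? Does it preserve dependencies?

lossy and not dependency-preserving

Lossless test (chase): Rows 1 and 2 agree on D; apply D→A and equate their A entries. Rows 1 and 2 agree on A, D; apply A, D→E and equate their E entries. Rows 1 and 3 agree on A, D; apply A, D→E and equate their E entries. No row becomes fully distinguished — the join is lossy.
Dependency preservation: the restricted closure of {A, E} across the fragments never reaches {B}, so A, E → B cannot be enforced without a join — not preserved.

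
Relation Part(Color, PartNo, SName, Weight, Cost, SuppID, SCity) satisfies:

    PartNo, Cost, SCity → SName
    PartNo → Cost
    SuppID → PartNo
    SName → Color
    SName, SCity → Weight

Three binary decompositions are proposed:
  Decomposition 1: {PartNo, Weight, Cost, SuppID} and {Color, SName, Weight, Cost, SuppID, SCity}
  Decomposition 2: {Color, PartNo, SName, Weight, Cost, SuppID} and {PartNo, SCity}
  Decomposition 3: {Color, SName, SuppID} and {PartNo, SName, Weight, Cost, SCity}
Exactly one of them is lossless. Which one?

Decomposition 1: common = {Weight, Cost, SuppID}, closure = {PartNo, Weight, Cost, SuppID} → lossless.
Decomposition 2: common = {PartNo}, closure = {PartNo, Cost} → lossy.
Decomposition 3: common = {SName}, closure = {Color, SName} → lossy.

Decomposition 1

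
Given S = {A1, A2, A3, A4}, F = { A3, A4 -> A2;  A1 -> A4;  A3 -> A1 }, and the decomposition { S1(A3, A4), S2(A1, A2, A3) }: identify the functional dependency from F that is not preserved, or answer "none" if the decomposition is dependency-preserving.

A1 -> A4

Check A1 → A4: no single fragment contains all of {A1, A4}, and the restricted closure of {A1} across the fragments never reaches {A4}.
A3, A4 → A2 is preserved.
A3 → A1 is preserved.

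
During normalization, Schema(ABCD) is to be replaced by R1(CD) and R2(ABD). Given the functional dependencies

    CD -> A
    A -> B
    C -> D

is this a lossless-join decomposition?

Common attributes: R1 ∩ R2 = {D}.
No dependency enlarges {D}, so (D)⁺ = {D}.
The closure contains neither all of R1 = {CD} nor all of R2 = {ABD}, so the common attributes are not a superkey of either fragment. The join is lossy.

No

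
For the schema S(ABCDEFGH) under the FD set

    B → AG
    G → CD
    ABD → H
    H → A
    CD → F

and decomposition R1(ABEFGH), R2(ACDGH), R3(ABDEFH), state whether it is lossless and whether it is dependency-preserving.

lossless but not dependency-preserving

Lossless test (chase): Rows 1 and 3 agree on B; apply B→AG and equate their AG entries. Rows 1 and 2 agree on G; apply G→CD and equate their CD entries. Rows 1 and 3 agree on G; apply G→CD and equate their CD entries. Rows 1 and 2 agree on CD; apply CD→F and equate their F entries. Row 1 is now all distinguished symbols — the join is lossless.
Dependency preservation: the restricted closure of {CD} across the fragments never reaches {F}, so CD → F cannot be enforced without a join — not preserved.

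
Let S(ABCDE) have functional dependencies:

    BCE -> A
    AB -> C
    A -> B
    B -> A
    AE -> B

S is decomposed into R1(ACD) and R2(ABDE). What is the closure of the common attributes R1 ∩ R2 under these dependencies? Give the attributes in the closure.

R1 ∩ R2 = {AD}.
A → B applies, adding B
AB → C applies, adding C
Closure: {ABCD}.

ABCD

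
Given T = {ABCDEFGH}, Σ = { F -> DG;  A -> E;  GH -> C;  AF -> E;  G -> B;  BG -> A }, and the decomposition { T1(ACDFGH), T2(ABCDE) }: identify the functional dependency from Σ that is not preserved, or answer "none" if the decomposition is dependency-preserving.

Check G → B: no single fragment contains all of {BG}, and the restricted closure of {G} across the fragments never reaches {B}.
F → DG is preserved.
A → E is preserved.
GH → C is preserved.
AF → E is preserved.
BG → A is preserved.

G -> B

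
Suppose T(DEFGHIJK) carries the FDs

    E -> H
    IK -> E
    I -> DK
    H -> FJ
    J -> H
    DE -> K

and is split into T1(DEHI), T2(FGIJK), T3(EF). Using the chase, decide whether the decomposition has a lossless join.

Chase test. Columns are DEFGHIJK; row i has aⱼ where attribute j ∈ Ti, else bᵢⱼ.
Initial tableau (one row per fragment):
  row 1: a1 a2 b13 b14 a5 a6 b17 b18
  row 2: b21 b22 a3 a4 b25 a6 a7 a8
  row 3: b31 a2 a3 b34 b35 b36 b37 b38
Rows 1 and 3 agree on E; apply E→H and equate their H entries.
Rows 1 and 2 agree on I; apply I→DK and equate their DK entries.
Rows 1 and 3 agree on H; apply H→FJ and equate their FJ entries.
Rows 1 and 2 agree on IK; apply IK→E and equate their E entries.
Rows 1 and 2 agree on E; apply E→H and equate their H entries.
Rows 1 and 2 agree on H; apply H→FJ and equate their FJ entries.
Row 2 is now all distinguished symbols — the join is lossless.

Yes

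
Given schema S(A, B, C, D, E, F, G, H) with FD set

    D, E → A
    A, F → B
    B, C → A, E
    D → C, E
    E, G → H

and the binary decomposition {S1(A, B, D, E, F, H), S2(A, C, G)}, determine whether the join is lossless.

No

Common attributes: S1 ∩ S2 = {A}.
No dependency enlarges {A}, so (A)⁺ = {A}.
The closure contains neither all of S1 = {A, B, D, E, F, H} nor all of S2 = {A, C, G}, so the common attributes are not a superkey of either fragment. The join is lossy.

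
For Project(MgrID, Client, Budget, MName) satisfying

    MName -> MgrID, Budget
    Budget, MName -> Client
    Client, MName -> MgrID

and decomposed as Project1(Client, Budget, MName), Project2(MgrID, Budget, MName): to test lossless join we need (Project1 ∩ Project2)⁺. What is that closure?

MgrID, Client, Budget, MName

Project1 ∩ Project2 = {Budget, MName}.
MName → MgrID, Budget applies, adding MgrID
Budget, MName → Client applies, adding Client
Closure: {MgrID, Client, Budget, MName}.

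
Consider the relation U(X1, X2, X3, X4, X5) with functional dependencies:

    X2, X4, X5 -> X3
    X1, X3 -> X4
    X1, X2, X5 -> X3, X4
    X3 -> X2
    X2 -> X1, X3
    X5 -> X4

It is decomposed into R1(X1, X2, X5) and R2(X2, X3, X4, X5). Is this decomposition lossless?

Yes

Common attributes: R1 ∩ R2 = {X2, X5}.
Closure of {X2, X5}: X2 → X1, X3 applies, adding X1, X3; X5 → X4 applies, adding X4. So (X2, X5)⁺ = {X1, X2, X3, X4, X5}.
This closure contains every attribute of R1, so R1 ∩ R2 → R1. The join is lossless.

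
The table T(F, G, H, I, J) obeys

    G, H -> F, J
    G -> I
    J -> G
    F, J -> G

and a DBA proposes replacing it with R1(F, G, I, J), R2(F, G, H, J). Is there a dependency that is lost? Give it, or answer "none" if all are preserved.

none

G, H → F, J lies within R2.
G → I lies within R1.
J → G lies within R1.
F, J → G lies within R1.
Every dependency is enforceable on the fragments, so the decomposition is dependency-preserving.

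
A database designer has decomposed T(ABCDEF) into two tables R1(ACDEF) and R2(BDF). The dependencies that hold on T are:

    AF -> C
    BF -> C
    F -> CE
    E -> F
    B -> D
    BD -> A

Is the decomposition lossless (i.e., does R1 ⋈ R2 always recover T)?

No

Common attributes: R1 ∩ R2 = {DF}.
Closure of {DF}: F → CE applies, adding CE. So (DF)⁺ = {CDEF}.
The closure contains neither all of R1 = {ACDEF} nor all of R2 = {BDF}, so the common attributes are not a superkey of either fragment. The join is lossy.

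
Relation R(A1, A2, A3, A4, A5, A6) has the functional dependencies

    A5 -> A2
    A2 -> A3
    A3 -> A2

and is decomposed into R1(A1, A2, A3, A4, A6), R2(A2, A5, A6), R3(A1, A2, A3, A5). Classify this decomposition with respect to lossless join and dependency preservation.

lossy but dependency-preserving

Lossless test (chase): Rows 1 and 2 agree on A2; apply A2→A3 and equate their A3 entries. No row becomes fully distinguished — the join is lossy.
Dependency preservation: every FD's attributes lie within a single fragment, so each can be enforced locally — preserved.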